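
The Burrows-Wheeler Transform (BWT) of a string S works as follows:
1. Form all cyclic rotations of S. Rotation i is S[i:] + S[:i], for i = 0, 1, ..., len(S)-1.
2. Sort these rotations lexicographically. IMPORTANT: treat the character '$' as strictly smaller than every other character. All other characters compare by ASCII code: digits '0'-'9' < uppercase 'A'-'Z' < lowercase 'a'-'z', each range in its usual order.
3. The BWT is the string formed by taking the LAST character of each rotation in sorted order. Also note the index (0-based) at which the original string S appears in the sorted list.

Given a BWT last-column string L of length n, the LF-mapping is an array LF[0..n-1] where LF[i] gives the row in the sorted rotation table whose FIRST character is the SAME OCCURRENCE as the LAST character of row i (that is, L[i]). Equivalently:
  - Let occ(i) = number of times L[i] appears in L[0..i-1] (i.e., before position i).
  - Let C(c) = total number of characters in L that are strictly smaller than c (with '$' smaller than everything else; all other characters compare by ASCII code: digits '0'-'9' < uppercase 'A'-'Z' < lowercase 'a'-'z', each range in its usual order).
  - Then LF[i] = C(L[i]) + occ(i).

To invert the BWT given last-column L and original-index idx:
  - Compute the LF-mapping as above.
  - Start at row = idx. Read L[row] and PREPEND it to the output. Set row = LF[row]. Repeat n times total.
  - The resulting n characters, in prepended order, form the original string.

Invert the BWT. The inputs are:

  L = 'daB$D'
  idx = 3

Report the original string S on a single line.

Answer: aBDd$

Derivation:
LF mapping: 4 3 1 0 2
Walk LF starting at row 3, prepending L[row]:
  step 1: row=3, L[3]='$', prepend. Next row=LF[3]=0
  step 2: row=0, L[0]='d', prepend. Next row=LF[0]=4
  step 3: row=4, L[4]='D', prepend. Next row=LF[4]=2
  step 4: row=2, L[2]='B', prepend. Next row=LF[2]=1
  step 5: row=1, L[1]='a', prepend. Next row=LF[1]=3
Reversed output: aBDd$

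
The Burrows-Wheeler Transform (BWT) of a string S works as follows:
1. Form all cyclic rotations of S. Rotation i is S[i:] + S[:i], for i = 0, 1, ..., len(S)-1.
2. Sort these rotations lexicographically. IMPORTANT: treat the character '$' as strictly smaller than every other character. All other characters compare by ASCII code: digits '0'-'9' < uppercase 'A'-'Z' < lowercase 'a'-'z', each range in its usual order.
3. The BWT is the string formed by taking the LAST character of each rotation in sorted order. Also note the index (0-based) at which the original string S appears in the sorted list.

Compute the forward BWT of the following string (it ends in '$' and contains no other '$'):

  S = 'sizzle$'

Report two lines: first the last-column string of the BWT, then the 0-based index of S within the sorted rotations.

Answer: elsz$zi
4

Derivation:
All 7 rotations (rotation i = S[i:]+S[:i]):
  rot[0] = sizzle$
  rot[1] = izzle$s
  rot[2] = zzle$si
  rot[3] = zle$siz
  rot[4] = le$sizz
  rot[5] = e$sizzl
  rot[6] = $sizzle
Sorted (with $ < everything):
  sorted[0] = $sizzle  (last char: 'e')
  sorted[1] = e$sizzl  (last char: 'l')
  sorted[2] = izzle$s  (last char: 's')
  sorted[3] = le$sizz  (last char: 'z')
  sorted[4] = sizzle$  (last char: '$')
  sorted[5] = zle$siz  (last char: 'z')
  sorted[6] = zzle$si  (last char: 'i')
Last column: elsz$zi
Original string S is at sorted index 4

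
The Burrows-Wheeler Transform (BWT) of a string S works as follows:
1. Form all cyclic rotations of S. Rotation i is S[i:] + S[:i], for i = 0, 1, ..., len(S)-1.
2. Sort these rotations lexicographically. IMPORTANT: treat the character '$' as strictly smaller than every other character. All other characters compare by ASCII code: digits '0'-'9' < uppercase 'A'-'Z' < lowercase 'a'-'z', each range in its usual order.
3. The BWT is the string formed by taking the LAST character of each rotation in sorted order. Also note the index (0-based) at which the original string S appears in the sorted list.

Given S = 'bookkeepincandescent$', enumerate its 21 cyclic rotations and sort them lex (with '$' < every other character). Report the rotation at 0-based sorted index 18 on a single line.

Answer: pincandescent$bookkee

Derivation:
All 21 rotations (rotation i = S[i:]+S[:i]):
  rot[0] = bookkeepincandescent$
  rot[1] = ookkeepincandescent$b
  rot[2] = okkeepincandescent$bo
  rot[3] = kkeepincandescent$boo
  rot[4] = keepincandescent$book
  rot[5] = eepincandescent$bookk
  rot[6] = epincandescent$bookke
  rot[7] = pincandescent$bookkee
  rot[8] = incandescent$bookkeep
  rot[9] = ncandescent$bookkeepi
  rot[10] = candescent$bookkeepin
  rot[11] = andescent$bookkeepinc
  rot[12] = ndescent$bookkeepinca
  rot[13] = descent$bookkeepincan
  rot[14] = escent$bookkeepincand
  rot[15] = scent$bookkeepincande
  rot[16] = cent$bookkeepincandes
  rot[17] = ent$bookkeepincandesc
  rot[18] = nt$bookkeepincandesce
  rot[19] = t$bookkeepincandescen
  rot[20] = $bookkeepincandescent
Sorted (with $ < everything):
  sorted[0] = $bookkeepincandescent
  sorted[1] = andescent$bookkeepinc
  sorted[2] = bookkeepincandescent$
  sorted[3] = candescent$bookkeepin
  sorted[4] = cent$bookkeepincandes
  sorted[5] = descent$bookkeepincan
  sorted[6] = eepincandescent$bookk
  sorted[7] = ent$bookkeepincandesc
  sorted[8] = epincandescent$bookke
  sorted[9] = escent$bookkeepincand
  sorted[10] = incandescent$bookkeep
  sorted[11] = keepincandescent$book
  sorted[12] = kkeepincandescent$boo
  sorted[13] = ncandescent$bookkeepi
  sorted[14] = ndescent$bookkeepinca
  sorted[15] = nt$bookkeepincandesce
  sorted[16] = okkeepincandescent$bo
  sorted[17] = ookkeepincandescent$b
  sorted[18] = pincandescent$bookkee
  sorted[19] = scent$bookkeepincande
  sorted[20] = t$bookkeepincandescen
sorted[18] = pincandescent$bookkee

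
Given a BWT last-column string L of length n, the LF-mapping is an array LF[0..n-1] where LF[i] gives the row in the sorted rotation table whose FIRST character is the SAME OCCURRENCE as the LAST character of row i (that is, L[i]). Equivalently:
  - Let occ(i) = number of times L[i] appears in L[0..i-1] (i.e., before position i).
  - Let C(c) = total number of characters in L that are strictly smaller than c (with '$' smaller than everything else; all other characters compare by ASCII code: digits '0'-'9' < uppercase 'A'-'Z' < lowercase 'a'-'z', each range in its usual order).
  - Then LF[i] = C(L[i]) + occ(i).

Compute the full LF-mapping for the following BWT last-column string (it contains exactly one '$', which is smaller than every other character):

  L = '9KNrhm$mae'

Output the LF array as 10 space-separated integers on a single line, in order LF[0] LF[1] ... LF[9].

Answer: 1 2 3 9 6 7 0 8 4 5

Derivation:
Char counts: '$':1, '9':1, 'K':1, 'N':1, 'a':1, 'e':1, 'h':1, 'm':2, 'r':1
C (first-col start): C('$')=0, C('9')=1, C('K')=2, C('N')=3, C('a')=4, C('e')=5, C('h')=6, C('m')=7, C('r')=9
L[0]='9': occ=0, LF[0]=C('9')+0=1+0=1
L[1]='K': occ=0, LF[1]=C('K')+0=2+0=2
L[2]='N': occ=0, LF[2]=C('N')+0=3+0=3
L[3]='r': occ=0, LF[3]=C('r')+0=9+0=9
L[4]='h': occ=0, LF[4]=C('h')+0=6+0=6
L[5]='m': occ=0, LF[5]=C('m')+0=7+0=7
L[6]='$': occ=0, LF[6]=C('$')+0=0+0=0
L[7]='m': occ=1, LF[7]=C('m')+1=7+1=8
L[8]='a': occ=0, LF[8]=C('a')+0=4+0=4
L[9]='e': occ=0, LF[9]=C('e')+0=5+0=5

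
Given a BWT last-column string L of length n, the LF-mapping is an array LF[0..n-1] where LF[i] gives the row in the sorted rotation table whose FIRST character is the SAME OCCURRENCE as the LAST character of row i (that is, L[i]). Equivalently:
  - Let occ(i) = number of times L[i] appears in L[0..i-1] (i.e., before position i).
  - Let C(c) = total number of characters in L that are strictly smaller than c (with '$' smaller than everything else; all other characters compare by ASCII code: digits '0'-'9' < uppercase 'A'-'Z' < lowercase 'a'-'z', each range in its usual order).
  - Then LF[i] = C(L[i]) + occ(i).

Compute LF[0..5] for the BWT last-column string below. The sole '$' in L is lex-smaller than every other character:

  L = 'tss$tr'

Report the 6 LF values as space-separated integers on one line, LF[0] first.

Answer: 4 2 3 0 5 1

Derivation:
Char counts: '$':1, 'r':1, 's':2, 't':2
C (first-col start): C('$')=0, C('r')=1, C('s')=2, C('t')=4
L[0]='t': occ=0, LF[0]=C('t')+0=4+0=4
L[1]='s': occ=0, LF[1]=C('s')+0=2+0=2
L[2]='s': occ=1, LF[2]=C('s')+1=2+1=3
L[3]='$': occ=0, LF[3]=C('$')+0=0+0=0
L[4]='t': occ=1, LF[4]=C('t')+1=4+1=5
L[5]='r': occ=0, LF[5]=C('r')+0=1+0=1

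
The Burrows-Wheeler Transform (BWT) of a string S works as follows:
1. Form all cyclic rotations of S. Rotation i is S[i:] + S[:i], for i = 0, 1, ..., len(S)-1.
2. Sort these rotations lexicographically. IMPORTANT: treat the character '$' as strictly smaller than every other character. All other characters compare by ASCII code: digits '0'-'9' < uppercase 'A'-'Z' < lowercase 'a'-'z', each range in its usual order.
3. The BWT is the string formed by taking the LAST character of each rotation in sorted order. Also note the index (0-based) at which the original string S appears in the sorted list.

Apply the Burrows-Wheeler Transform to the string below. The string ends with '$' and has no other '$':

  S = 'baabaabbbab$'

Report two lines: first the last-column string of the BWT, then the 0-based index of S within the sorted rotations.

All 12 rotations (rotation i = S[i:]+S[:i]):
  rot[0] = baabaabbbab$
  rot[1] = aabaabbbab$b
  rot[2] = abaabbbab$ba
  rot[3] = baabbbab$baa
  rot[4] = aabbbab$baab
  rot[5] = abbbab$baaba
  rot[6] = bbbab$baabaa
  rot[7] = bbab$baabaab
  rot[8] = bab$baabaabb
  rot[9] = ab$baabaabbb
  rot[10] = b$baabaabbba
  rot[11] = $baabaabbbab
Sorted (with $ < everything):
  sorted[0] = $baabaabbbab  (last char: 'b')
  sorted[1] = aabaabbbab$b  (last char: 'b')
  sorted[2] = aabbbab$baab  (last char: 'b')
  sorted[3] = ab$baabaabbb  (last char: 'b')
  sorted[4] = abaabbbab$ba  (last char: 'a')
  sorted[5] = abbbab$baaba  (last char: 'a')
  sorted[6] = b$baabaabbba  (last char: 'a')
  sorted[7] = baabaabbbab$  (last char: '$')
  sorted[8] = baabbbab$baa  (last char: 'a')
  sorted[9] = bab$baabaabb  (last char: 'b')
  sorted[10] = bbab$baabaab  (last char: 'b')
  sorted[11] = bbbab$baabaa  (last char: 'a')
Last column: bbbbaaa$abba
Original string S is at sorted index 7

Answer: bbbbaaa$abba
7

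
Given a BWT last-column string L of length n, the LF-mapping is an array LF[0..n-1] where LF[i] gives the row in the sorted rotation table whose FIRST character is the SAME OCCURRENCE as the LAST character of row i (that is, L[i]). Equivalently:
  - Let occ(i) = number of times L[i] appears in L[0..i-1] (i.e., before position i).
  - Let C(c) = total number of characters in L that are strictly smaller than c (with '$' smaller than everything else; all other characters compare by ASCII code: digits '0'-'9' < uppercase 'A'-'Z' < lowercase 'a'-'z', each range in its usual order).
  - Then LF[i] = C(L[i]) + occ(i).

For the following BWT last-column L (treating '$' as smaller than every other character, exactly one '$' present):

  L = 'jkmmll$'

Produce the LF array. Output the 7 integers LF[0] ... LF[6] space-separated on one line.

Answer: 1 2 5 6 3 4 0

Derivation:
Char counts: '$':1, 'j':1, 'k':1, 'l':2, 'm':2
C (first-col start): C('$')=0, C('j')=1, C('k')=2, C('l')=3, C('m')=5
L[0]='j': occ=0, LF[0]=C('j')+0=1+0=1
L[1]='k': occ=0, LF[1]=C('k')+0=2+0=2
L[2]='m': occ=0, LF[2]=C('m')+0=5+0=5
L[3]='m': occ=1, LF[3]=C('m')+1=5+1=6
L[4]='l': occ=0, LF[4]=C('l')+0=3+0=3
L[5]='l': occ=1, LF[5]=C('l')+1=3+1=4
L[6]='$': occ=0, LF[6]=C('$')+0=0+0=0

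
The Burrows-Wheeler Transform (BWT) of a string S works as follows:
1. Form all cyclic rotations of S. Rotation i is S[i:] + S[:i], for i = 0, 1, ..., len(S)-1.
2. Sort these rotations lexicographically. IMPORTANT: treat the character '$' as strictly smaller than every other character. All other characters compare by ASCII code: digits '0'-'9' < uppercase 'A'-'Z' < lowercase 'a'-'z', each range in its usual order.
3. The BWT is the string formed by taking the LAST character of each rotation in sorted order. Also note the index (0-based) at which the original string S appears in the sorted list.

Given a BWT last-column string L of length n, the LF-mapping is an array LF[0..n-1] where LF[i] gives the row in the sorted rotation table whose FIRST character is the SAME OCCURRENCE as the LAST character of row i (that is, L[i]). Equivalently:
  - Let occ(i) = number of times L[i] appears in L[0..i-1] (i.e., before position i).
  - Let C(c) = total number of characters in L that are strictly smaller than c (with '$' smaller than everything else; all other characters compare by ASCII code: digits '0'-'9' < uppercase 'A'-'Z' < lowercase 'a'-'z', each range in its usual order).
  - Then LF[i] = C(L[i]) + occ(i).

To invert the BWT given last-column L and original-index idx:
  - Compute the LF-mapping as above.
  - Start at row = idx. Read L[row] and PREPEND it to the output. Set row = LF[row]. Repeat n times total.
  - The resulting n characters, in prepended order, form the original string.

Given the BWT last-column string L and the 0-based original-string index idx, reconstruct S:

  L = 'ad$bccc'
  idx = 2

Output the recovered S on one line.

Answer: bcccda$

Derivation:
LF mapping: 1 6 0 2 3 4 5
Walk LF starting at row 2, prepending L[row]:
  step 1: row=2, L[2]='$', prepend. Next row=LF[2]=0
  step 2: row=0, L[0]='a', prepend. Next row=LF[0]=1
  step 3: row=1, L[1]='d', prepend. Next row=LF[1]=6
  step 4: row=6, L[6]='c', prepend. Next row=LF[6]=5
  step 5: row=5, L[5]='c', prepend. Next row=LF[5]=4
  step 6: row=4, L[4]='c', prepend. Next row=LF[4]=3
  step 7: row=3, L[3]='b', prepend. Next row=LF[3]=2
Reversed output: bcccda$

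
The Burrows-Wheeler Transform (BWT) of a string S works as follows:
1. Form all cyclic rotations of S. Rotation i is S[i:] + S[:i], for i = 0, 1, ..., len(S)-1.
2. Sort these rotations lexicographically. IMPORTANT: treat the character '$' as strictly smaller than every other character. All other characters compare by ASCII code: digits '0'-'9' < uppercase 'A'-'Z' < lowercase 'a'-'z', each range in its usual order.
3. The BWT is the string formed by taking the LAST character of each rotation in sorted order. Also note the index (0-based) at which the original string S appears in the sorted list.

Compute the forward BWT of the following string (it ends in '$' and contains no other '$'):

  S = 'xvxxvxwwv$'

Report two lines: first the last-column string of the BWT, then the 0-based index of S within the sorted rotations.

Answer: vwxxwxx$vv
7

Derivation:
All 10 rotations (rotation i = S[i:]+S[:i]):
  rot[0] = xvxxvxwwv$
  rot[1] = vxxvxwwv$x
  rot[2] = xxvxwwv$xv
  rot[3] = xvxwwv$xvx
  rot[4] = vxwwv$xvxx
  rot[5] = xwwv$xvxxv
  rot[6] = wwv$xvxxvx
  rot[7] = wv$xvxxvxw
  rot[8] = v$xvxxvxww
  rot[9] = $xvxxvxwwv
Sorted (with $ < everything):
  sorted[0] = $xvxxvxwwv  (last char: 'v')
  sorted[1] = v$xvxxvxww  (last char: 'w')
  sorted[2] = vxwwv$xvxx  (last char: 'x')
  sorted[3] = vxxvxwwv$x  (last char: 'x')
  sorted[4] = wv$xvxxvxw  (last char: 'w')
  sorted[5] = wwv$xvxxvx  (last char: 'x')
  sorted[6] = xvxwwv$xvx  (last char: 'x')
  sorted[7] = xvxxvxwwv$  (last char: '$')
  sorted[8] = xwwv$xvxxv  (last char: 'v')
  sorted[9] = xxvxwwv$xv  (last char: 'v')
Last column: vwxxwxx$vv
Original string S is at sorted index 7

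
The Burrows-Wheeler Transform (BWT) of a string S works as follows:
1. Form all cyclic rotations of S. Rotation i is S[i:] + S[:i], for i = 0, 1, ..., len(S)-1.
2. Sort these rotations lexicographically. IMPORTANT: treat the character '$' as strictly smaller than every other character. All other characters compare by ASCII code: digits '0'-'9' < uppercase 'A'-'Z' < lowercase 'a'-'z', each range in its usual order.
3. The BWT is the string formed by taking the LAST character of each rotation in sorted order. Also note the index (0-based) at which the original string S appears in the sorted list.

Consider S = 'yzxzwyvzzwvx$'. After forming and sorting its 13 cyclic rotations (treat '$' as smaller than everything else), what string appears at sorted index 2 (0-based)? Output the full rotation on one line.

Answer: vzzwvx$yzxzwy

Derivation:
All 13 rotations (rotation i = S[i:]+S[:i]):
  rot[0] = yzxzwyvzzwvx$
  rot[1] = zxzwyvzzwvx$y
  rot[2] = xzwyvzzwvx$yz
  rot[3] = zwyvzzwvx$yzx
  rot[4] = wyvzzwvx$yzxz
  rot[5] = yvzzwvx$yzxzw
  rot[6] = vzzwvx$yzxzwy
  rot[7] = zzwvx$yzxzwyv
  rot[8] = zwvx$yzxzwyvz
  rot[9] = wvx$yzxzwyvzz
  rot[10] = vx$yzxzwyvzzw
  rot[11] = x$yzxzwyvzzwv
  rot[12] = $yzxzwyvzzwvx
Sorted (with $ < everything):
  sorted[0] = $yzxzwyvzzwvx
  sorted[1] = vx$yzxzwyvzzw
  sorted[2] = vzzwvx$yzxzwy
  sorted[3] = wvx$yzxzwyvzz
  sorted[4] = wyvzzwvx$yzxz
  sorted[5] = x$yzxzwyvzzwv
  sorted[6] = xzwyvzzwvx$yz
  sorted[7] = yvzzwvx$yzxzw
  sorted[8] = yzxzwyvzzwvx$
  sorted[9] = zwvx$yzxzwyvz
  sorted[10] = zwyvzzwvx$yzx
  sorted[11] = zxzwyvzzwvx$y
  sorted[12] = zzwvx$yzxzwyv
sorted[2] = vzzwvx$yzxzwy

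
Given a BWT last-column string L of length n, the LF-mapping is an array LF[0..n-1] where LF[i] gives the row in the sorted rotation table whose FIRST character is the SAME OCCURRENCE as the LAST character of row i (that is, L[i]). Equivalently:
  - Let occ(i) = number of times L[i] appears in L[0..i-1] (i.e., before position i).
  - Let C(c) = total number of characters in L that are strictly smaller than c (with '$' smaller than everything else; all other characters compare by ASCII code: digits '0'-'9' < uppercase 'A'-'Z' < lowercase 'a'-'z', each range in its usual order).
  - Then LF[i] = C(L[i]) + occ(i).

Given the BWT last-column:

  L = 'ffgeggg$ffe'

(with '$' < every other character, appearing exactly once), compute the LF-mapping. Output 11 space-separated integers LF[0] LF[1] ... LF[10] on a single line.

Char counts: '$':1, 'e':2, 'f':4, 'g':4
C (first-col start): C('$')=0, C('e')=1, C('f')=3, C('g')=7
L[0]='f': occ=0, LF[0]=C('f')+0=3+0=3
L[1]='f': occ=1, LF[1]=C('f')+1=3+1=4
L[2]='g': occ=0, LF[2]=C('g')+0=7+0=7
L[3]='e': occ=0, LF[3]=C('e')+0=1+0=1
L[4]='g': occ=1, LF[4]=C('g')+1=7+1=8
L[5]='g': occ=2, LF[5]=C('g')+2=7+2=9
L[6]='g': occ=3, LF[6]=C('g')+3=7+3=10
L[7]='$': occ=0, LF[7]=C('$')+0=0+0=0
L[8]='f': occ=2, LF[8]=C('f')+2=3+2=5
L[9]='f': occ=3, LF[9]=C('f')+3=3+3=6
L[10]='e': occ=1, LF[10]=C('e')+1=1+1=2

Answer: 3 4 7 1 8 9 10 0 5 6 2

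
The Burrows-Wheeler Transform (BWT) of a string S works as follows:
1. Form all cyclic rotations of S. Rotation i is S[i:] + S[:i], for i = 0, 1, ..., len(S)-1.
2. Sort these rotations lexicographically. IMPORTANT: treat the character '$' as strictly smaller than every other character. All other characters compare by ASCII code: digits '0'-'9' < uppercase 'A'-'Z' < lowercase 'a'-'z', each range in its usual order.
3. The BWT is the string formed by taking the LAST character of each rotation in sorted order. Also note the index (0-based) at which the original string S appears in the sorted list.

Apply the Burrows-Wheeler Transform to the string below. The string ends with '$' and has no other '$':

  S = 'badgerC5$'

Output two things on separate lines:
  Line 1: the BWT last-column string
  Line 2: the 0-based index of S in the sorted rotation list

Answer: 5Crb$agde
4

Derivation:
All 9 rotations (rotation i = S[i:]+S[:i]):
  rot[0] = badgerC5$
  rot[1] = adgerC5$b
  rot[2] = dgerC5$ba
  rot[3] = gerC5$bad
  rot[4] = erC5$badg
  rot[5] = rC5$badge
  rot[6] = C5$badger
  rot[7] = 5$badgerC
  rot[8] = $badgerC5
Sorted (with $ < everything):
  sorted[0] = $badgerC5  (last char: '5')
  sorted[1] = 5$badgerC  (last char: 'C')
  sorted[2] = C5$badger  (last char: 'r')
  sorted[3] = adgerC5$b  (last char: 'b')
  sorted[4] = badgerC5$  (last char: '$')
  sorted[5] = dgerC5$ba  (last char: 'a')
  sorted[6] = erC5$badg  (last char: 'g')
  sorted[7] = gerC5$bad  (last char: 'd')
  sorted[8] = rC5$badge  (last char: 'e')
Last column: 5Crb$agde
Original string S is at sorted index 4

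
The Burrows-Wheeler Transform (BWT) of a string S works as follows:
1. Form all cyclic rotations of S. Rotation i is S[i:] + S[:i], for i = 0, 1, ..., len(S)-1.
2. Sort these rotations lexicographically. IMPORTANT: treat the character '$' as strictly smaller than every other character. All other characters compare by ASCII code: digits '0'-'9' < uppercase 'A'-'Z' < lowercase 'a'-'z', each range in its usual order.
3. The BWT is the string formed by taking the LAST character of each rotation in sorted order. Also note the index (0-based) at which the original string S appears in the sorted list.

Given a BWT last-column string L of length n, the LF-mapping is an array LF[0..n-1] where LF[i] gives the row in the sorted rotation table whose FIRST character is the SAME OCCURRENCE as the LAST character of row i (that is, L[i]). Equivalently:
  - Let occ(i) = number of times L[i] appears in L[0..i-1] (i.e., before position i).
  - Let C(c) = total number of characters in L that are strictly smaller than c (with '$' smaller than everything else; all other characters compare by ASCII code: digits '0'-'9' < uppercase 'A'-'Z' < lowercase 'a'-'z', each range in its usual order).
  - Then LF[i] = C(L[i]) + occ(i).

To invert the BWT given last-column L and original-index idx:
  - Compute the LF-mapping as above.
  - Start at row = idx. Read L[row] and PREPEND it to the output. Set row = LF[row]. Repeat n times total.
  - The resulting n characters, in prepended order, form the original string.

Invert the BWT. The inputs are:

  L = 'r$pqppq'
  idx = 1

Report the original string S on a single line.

LF mapping: 6 0 1 4 2 3 5
Walk LF starting at row 1, prepending L[row]:
  step 1: row=1, L[1]='$', prepend. Next row=LF[1]=0
  step 2: row=0, L[0]='r', prepend. Next row=LF[0]=6
  step 3: row=6, L[6]='q', prepend. Next row=LF[6]=5
  step 4: row=5, L[5]='p', prepend. Next row=LF[5]=3
  step 5: row=3, L[3]='q', prepend. Next row=LF[3]=4
  step 6: row=4, L[4]='p', prepend. Next row=LF[4]=2
  step 7: row=2, L[2]='p', prepend. Next row=LF[2]=1
Reversed output: ppqpqr$

Answer: ppqpqr$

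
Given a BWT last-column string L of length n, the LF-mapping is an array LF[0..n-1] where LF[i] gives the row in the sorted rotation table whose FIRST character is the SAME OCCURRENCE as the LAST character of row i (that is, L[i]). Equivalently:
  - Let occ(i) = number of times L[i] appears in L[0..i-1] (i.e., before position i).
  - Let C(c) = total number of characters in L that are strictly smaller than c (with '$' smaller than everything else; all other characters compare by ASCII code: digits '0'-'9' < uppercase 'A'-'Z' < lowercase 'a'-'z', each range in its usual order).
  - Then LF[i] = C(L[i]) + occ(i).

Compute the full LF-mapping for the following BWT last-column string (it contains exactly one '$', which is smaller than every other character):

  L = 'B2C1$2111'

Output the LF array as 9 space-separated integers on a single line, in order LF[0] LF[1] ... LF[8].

Answer: 7 5 8 1 0 6 2 3 4

Derivation:
Char counts: '$':1, '1':4, '2':2, 'B':1, 'C':1
C (first-col start): C('$')=0, C('1')=1, C('2')=5, C('B')=7, C('C')=8
L[0]='B': occ=0, LF[0]=C('B')+0=7+0=7
L[1]='2': occ=0, LF[1]=C('2')+0=5+0=5
L[2]='C': occ=0, LF[2]=C('C')+0=8+0=8
L[3]='1': occ=0, LF[3]=C('1')+0=1+0=1
L[4]='$': occ=0, LF[4]=C('$')+0=0+0=0
L[5]='2': occ=1, LF[5]=C('2')+1=5+1=6
L[6]='1': occ=1, LF[6]=C('1')+1=1+1=2
L[7]='1': occ=2, LF[7]=C('1')+2=1+2=3
L[8]='1': occ=3, LF[8]=C('1')+3=1+3=4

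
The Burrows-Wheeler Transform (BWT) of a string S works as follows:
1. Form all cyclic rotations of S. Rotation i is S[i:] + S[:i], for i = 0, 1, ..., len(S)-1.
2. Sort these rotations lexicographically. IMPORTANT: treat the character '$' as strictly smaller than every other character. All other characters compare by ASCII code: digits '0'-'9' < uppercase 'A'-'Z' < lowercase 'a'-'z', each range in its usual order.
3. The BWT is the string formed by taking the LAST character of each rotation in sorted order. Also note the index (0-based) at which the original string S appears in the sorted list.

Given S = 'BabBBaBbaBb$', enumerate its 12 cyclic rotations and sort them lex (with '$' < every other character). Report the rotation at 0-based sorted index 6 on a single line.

Answer: aBb$BabBBaBb

Derivation:
All 12 rotations (rotation i = S[i:]+S[:i]):
  rot[0] = BabBBaBbaBb$
  rot[1] = abBBaBbaBb$B
  rot[2] = bBBaBbaBb$Ba
  rot[3] = BBaBbaBb$Bab
  rot[4] = BaBbaBb$BabB
  rot[5] = aBbaBb$BabBB
  rot[6] = BbaBb$BabBBa
  rot[7] = baBb$BabBBaB
  rot[8] = aBb$BabBBaBb
  rot[9] = Bb$BabBBaBba
  rot[10] = b$BabBBaBbaB
  rot[11] = $BabBBaBbaBb
Sorted (with $ < everything):
  sorted[0] = $BabBBaBbaBb
  sorted[1] = BBaBbaBb$Bab
  sorted[2] = BaBbaBb$BabB
  sorted[3] = BabBBaBbaBb$
  sorted[4] = Bb$BabBBaBba
  sorted[5] = BbaBb$BabBBa
  sorted[6] = aBb$BabBBaBb
  sorted[7] = aBbaBb$BabBB
  sorted[8] = abBBaBbaBb$B
  sorted[9] = b$BabBBaBbaB
  sorted[10] = bBBaBbaBb$Ba
  sorted[11] = baBb$BabBBaB
sorted[6] = aBb$BabBBaBb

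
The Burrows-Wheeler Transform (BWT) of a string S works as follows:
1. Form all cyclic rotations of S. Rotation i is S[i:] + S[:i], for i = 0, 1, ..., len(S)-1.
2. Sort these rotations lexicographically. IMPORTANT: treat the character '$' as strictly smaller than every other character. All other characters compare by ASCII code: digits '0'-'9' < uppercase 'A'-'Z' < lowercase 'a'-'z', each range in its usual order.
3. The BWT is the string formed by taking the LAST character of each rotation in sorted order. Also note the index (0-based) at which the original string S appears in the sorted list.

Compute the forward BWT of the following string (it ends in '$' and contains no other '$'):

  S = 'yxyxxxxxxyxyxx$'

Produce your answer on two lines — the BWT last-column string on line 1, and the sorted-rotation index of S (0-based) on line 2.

All 15 rotations (rotation i = S[i:]+S[:i]):
  rot[0] = yxyxxxxxxyxyxx$
  rot[1] = xyxxxxxxyxyxx$y
  rot[2] = yxxxxxxyxyxx$yx
  rot[3] = xxxxxxyxyxx$yxy
  rot[4] = xxxxxyxyxx$yxyx
  rot[5] = xxxxyxyxx$yxyxx
  rot[6] = xxxyxyxx$yxyxxx
  rot[7] = xxyxyxx$yxyxxxx
  rot[8] = xyxyxx$yxyxxxxx
  rot[9] = yxyxx$yxyxxxxxx
  rot[10] = xyxx$yxyxxxxxxy
  rot[11] = yxx$yxyxxxxxxyx
  rot[12] = xx$yxyxxxxxxyxy
  rot[13] = x$yxyxxxxxxyxyx
  rot[14] = $yxyxxxxxxyxyxx
Sorted (with $ < everything):
  sorted[0] = $yxyxxxxxxyxyxx  (last char: 'x')
  sorted[1] = x$yxyxxxxxxyxyx  (last char: 'x')
  sorted[2] = xx$yxyxxxxxxyxy  (last char: 'y')
  sorted[3] = xxxxxxyxyxx$yxy  (last char: 'y')
  sorted[4] = xxxxxyxyxx$yxyx  (last char: 'x')
  sorted[5] = xxxxyxyxx$yxyxx  (last char: 'x')
  sorted[6] = xxxyxyxx$yxyxxx  (last char: 'x')
  sorted[7] = xxyxyxx$yxyxxxx  (last char: 'x')
  sorted[8] = xyxx$yxyxxxxxxy  (last char: 'y')
  sorted[9] = xyxxxxxxyxyxx$y  (last char: 'y')
  sorted[10] = xyxyxx$yxyxxxxx  (last char: 'x')
  sorted[11] = yxx$yxyxxxxxxyx  (last char: 'x')
  sorted[12] = yxxxxxxyxyxx$yx  (last char: 'x')
  sorted[13] = yxyxx$yxyxxxxxx  (last char: 'x')
  sorted[14] = yxyxxxxxxyxyxx$  (last char: '$')
Last column: xxyyxxxxyyxxxx$
Original string S is at sorted index 14

Answer: xxyyxxxxyyxxxx$
14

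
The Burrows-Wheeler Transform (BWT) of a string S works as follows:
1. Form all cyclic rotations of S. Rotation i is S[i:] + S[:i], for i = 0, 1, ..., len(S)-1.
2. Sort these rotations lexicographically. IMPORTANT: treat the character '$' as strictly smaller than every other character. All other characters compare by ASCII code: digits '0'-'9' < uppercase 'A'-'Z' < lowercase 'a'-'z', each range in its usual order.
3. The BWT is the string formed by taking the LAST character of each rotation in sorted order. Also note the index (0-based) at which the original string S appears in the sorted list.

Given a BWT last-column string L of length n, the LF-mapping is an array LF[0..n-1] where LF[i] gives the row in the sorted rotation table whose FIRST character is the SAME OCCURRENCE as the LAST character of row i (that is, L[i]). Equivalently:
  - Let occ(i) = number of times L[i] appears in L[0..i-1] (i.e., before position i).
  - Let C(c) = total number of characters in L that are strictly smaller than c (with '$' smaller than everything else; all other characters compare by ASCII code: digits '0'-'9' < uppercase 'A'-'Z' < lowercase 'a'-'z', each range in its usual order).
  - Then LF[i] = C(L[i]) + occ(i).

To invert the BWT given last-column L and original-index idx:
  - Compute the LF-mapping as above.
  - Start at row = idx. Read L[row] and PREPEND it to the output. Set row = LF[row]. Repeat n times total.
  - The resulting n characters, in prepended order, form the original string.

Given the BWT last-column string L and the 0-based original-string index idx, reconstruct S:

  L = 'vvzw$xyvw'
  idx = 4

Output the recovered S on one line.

Answer: wvyxwzvv$

Derivation:
LF mapping: 1 2 8 4 0 6 7 3 5
Walk LF starting at row 4, prepending L[row]:
  step 1: row=4, L[4]='$', prepend. Next row=LF[4]=0
  step 2: row=0, L[0]='v', prepend. Next row=LF[0]=1
  step 3: row=1, L[1]='v', prepend. Next row=LF[1]=2
  step 4: row=2, L[2]='z', prepend. Next row=LF[2]=8
  step 5: row=8, L[8]='w', prepend. Next row=LF[8]=5
  step 6: row=5, L[5]='x', prepend. Next row=LF[5]=6
  step 7: row=6, L[6]='y', prepend. Next row=LF[6]=7
  step 8: row=7, L[7]='v', prepend. Next row=LF[7]=3
  step 9: row=3, L[3]='w', prepend. Next row=LF[3]=4
Reversed output: wvyxwzvv$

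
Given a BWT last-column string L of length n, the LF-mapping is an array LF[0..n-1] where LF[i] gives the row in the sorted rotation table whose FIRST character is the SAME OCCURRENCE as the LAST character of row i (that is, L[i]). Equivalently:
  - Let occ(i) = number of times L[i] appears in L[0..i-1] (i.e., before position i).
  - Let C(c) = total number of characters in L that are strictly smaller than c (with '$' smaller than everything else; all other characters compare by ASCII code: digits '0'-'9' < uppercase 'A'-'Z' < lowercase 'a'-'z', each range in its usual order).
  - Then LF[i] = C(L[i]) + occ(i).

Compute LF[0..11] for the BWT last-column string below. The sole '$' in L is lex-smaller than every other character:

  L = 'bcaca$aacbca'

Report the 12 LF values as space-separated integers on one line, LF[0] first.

Char counts: '$':1, 'a':5, 'b':2, 'c':4
C (first-col start): C('$')=0, C('a')=1, C('b')=6, C('c')=8
L[0]='b': occ=0, LF[0]=C('b')+0=6+0=6
L[1]='c': occ=0, LF[1]=C('c')+0=8+0=8
L[2]='a': occ=0, LF[2]=C('a')+0=1+0=1
L[3]='c': occ=1, LF[3]=C('c')+1=8+1=9
L[4]='a': occ=1, LF[4]=C('a')+1=1+1=2
L[5]='$': occ=0, LF[5]=C('$')+0=0+0=0
L[6]='a': occ=2, LF[6]=C('a')+2=1+2=3
L[7]='a': occ=3, LF[7]=C('a')+3=1+3=4
L[8]='c': occ=2, LF[8]=C('c')+2=8+2=10
L[9]='b': occ=1, LF[9]=C('b')+1=6+1=7
L[10]='c': occ=3, LF[10]=C('c')+3=8+3=11
L[11]='a': occ=4, LF[11]=C('a')+4=1+4=5

Answer: 6 8 1 9 2 0 3 4 10 7 11 5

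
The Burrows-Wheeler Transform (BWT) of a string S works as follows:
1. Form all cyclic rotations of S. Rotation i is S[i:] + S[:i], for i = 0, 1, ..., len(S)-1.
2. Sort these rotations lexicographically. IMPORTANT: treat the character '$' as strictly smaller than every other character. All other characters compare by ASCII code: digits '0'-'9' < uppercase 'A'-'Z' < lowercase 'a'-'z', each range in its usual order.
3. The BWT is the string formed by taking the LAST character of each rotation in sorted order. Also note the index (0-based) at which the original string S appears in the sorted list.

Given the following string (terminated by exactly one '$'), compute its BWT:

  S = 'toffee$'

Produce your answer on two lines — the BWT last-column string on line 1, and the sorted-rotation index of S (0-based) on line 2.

All 7 rotations (rotation i = S[i:]+S[:i]):
  rot[0] = toffee$
  rot[1] = offee$t
  rot[2] = ffee$to
  rot[3] = fee$tof
  rot[4] = ee$toff
  rot[5] = e$toffe
  rot[6] = $toffee
Sorted (with $ < everything):
  sorted[0] = $toffee  (last char: 'e')
  sorted[1] = e$toffe  (last char: 'e')
  sorted[2] = ee$toff  (last char: 'f')
  sorted[3] = fee$tof  (last char: 'f')
  sorted[4] = ffee$to  (last char: 'o')
  sorted[5] = offee$t  (last char: 't')
  sorted[6] = toffee$  (last char: '$')
Last column: eeffot$
Original string S is at sorted index 6

Answer: eeffot$
6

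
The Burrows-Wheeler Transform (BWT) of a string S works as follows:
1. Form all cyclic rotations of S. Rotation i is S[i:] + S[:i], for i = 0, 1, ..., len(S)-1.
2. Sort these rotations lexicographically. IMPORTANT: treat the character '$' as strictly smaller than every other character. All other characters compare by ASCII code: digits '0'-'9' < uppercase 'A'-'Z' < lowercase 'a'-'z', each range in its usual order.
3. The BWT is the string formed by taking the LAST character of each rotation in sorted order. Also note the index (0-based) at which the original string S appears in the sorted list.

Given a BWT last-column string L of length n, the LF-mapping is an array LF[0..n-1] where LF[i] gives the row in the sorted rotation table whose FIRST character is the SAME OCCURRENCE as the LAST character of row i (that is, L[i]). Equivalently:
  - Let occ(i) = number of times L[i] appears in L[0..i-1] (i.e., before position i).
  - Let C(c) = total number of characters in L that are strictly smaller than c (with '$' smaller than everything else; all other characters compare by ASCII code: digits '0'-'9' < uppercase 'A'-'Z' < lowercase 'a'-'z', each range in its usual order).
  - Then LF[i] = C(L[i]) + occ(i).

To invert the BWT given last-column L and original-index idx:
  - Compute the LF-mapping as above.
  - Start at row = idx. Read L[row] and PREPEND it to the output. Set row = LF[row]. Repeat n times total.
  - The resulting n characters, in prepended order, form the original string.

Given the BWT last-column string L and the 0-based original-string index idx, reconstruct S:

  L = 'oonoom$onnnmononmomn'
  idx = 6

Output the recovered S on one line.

Answer: nnnomoomonnomnmnooo$

Derivation:
LF mapping: 12 13 5 14 15 1 0 16 6 7 8 2 17 9 18 10 3 19 4 11
Walk LF starting at row 6, prepending L[row]:
  step 1: row=6, L[6]='$', prepend. Next row=LF[6]=0
  step 2: row=0, L[0]='o', prepend. Next row=LF[0]=12
  step 3: row=12, L[12]='o', prepend. Next row=LF[12]=17
  step 4: row=17, L[17]='o', prepend. Next row=LF[17]=19
  step 5: row=19, L[19]='n', prepend. Next row=LF[19]=11
  step 6: row=11, L[11]='m', prepend. Next row=LF[11]=2
  step 7: row=2, L[2]='n', prepend. Next row=LF[2]=5
  step 8: row=5, L[5]='m', prepend. Next row=LF[5]=1
  step 9: row=1, L[1]='o', prepend. Next row=LF[1]=13
  step 10: row=13, L[13]='n', prepend. Next row=LF[13]=9
  step 11: row=9, L[9]='n', prepend. Next row=LF[9]=7
  step 12: row=7, L[7]='o', prepend. Next row=LF[7]=16
  step 13: row=16, L[16]='m', prepend. Next row=LF[16]=3
  step 14: row=3, L[3]='o', prepend. Next row=LF[3]=14
  step 15: row=14, L[14]='o', prepend. Next row=LF[14]=18
  step 16: row=18, L[18]='m', prepend. Next row=LF[18]=4
  step 17: row=4, L[4]='o', prepend. Next row=LF[4]=15
  step 18: row=15, L[15]='n', prepend. Next row=LF[15]=10
  step 19: row=10, L[10]='n', prepend. Next row=LF[10]=8
  step 20: row=8, L[8]='n', prepend. Next row=LF[8]=6
Reversed output: nnnomoomonnomnmnooo$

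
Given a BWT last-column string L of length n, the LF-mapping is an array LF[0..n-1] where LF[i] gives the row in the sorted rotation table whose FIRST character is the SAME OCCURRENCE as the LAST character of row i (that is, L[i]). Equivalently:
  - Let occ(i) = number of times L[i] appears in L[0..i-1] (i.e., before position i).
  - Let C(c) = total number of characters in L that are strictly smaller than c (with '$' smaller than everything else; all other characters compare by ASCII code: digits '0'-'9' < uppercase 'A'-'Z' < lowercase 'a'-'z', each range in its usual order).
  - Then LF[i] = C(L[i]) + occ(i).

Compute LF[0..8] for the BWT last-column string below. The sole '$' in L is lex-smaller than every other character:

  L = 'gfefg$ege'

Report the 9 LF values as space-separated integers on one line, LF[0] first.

Answer: 6 4 1 5 7 0 2 8 3

Derivation:
Char counts: '$':1, 'e':3, 'f':2, 'g':3
C (first-col start): C('$')=0, C('e')=1, C('f')=4, C('g')=6
L[0]='g': occ=0, LF[0]=C('g')+0=6+0=6
L[1]='f': occ=0, LF[1]=C('f')+0=4+0=4
L[2]='e': occ=0, LF[2]=C('e')+0=1+0=1
L[3]='f': occ=1, LF[3]=C('f')+1=4+1=5
L[4]='g': occ=1, LF[4]=C('g')+1=6+1=7
L[5]='$': occ=0, LF[5]=C('$')+0=0+0=0
L[6]='e': occ=1, LF[6]=C('e')+1=1+1=2
L[7]='g': occ=2, LF[7]=C('g')+2=6+2=8
L[8]='e': occ=2, LF[8]=C('e')+2=1+2=3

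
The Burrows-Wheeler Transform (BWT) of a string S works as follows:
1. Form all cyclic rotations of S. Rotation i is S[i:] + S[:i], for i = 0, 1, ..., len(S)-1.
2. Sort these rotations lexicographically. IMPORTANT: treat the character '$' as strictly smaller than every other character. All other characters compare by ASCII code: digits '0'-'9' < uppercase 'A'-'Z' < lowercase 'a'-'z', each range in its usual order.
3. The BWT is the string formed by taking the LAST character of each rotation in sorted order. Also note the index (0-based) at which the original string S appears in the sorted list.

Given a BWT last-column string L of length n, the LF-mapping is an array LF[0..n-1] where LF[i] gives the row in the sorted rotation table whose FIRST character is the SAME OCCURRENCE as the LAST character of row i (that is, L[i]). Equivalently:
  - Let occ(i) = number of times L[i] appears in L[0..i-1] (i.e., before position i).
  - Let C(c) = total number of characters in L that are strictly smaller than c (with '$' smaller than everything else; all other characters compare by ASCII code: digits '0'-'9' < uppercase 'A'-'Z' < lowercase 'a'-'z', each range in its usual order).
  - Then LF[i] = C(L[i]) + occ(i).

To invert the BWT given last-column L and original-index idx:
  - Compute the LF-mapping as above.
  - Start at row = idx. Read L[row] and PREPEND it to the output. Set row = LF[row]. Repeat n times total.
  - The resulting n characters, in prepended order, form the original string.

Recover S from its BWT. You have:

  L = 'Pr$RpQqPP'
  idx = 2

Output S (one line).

LF mapping: 1 8 0 5 6 4 7 2 3
Walk LF starting at row 2, prepending L[row]:
  step 1: row=2, L[2]='$', prepend. Next row=LF[2]=0
  step 2: row=0, L[0]='P', prepend. Next row=LF[0]=1
  step 3: row=1, L[1]='r', prepend. Next row=LF[1]=8
  step 4: row=8, L[8]='P', prepend. Next row=LF[8]=3
  step 5: row=3, L[3]='R', prepend. Next row=LF[3]=5
  step 6: row=5, L[5]='Q', prepend. Next row=LF[5]=4
  step 7: row=4, L[4]='p', prepend. Next row=LF[4]=6
  step 8: row=6, L[6]='q', prepend. Next row=LF[6]=7
  step 9: row=7, L[7]='P', prepend. Next row=LF[7]=2
Reversed output: PqpQRPrP$

Answer: PqpQRPrP$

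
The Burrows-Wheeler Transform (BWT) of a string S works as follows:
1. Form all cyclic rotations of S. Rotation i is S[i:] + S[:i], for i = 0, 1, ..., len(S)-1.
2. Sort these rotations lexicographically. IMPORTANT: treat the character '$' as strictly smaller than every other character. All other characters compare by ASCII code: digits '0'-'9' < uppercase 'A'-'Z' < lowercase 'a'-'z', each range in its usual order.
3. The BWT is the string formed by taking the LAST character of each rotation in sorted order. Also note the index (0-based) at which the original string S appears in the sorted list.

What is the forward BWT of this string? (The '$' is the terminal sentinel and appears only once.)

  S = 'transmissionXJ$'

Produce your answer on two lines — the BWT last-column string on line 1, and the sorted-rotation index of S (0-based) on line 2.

Answer: JXnrsmsoaitsni$
14

Derivation:
All 15 rotations (rotation i = S[i:]+S[:i]):
  rot[0] = transmissionXJ$
  rot[1] = ransmissionXJ$t
  rot[2] = ansmissionXJ$tr
  rot[3] = nsmissionXJ$tra
  rot[4] = smissionXJ$tran
  rot[5] = missionXJ$trans
  rot[6] = issionXJ$transm
  rot[7] = ssionXJ$transmi
  rot[8] = sionXJ$transmis
  rot[9] = ionXJ$transmiss
  rot[10] = onXJ$transmissi
  rot[11] = nXJ$transmissio
  rot[12] = XJ$transmission
  rot[13] = J$transmissionX
  rot[14] = $transmissionXJ
Sorted (with $ < everything):
  sorted[0] = $transmissionXJ  (last char: 'J')
  sorted[1] = J$transmissionX  (last char: 'X')
  sorted[2] = XJ$transmission  (last char: 'n')
  sorted[3] = ansmissionXJ$tr  (last char: 'r')
  sorted[4] = ionXJ$transmiss  (last char: 's')
  sorted[5] = issionXJ$transm  (last char: 'm')
  sorted[6] = missionXJ$trans  (last char: 's')
  sorted[7] = nXJ$transmissio  (last char: 'o')
  sorted[8] = nsmissionXJ$tra  (last char: 'a')
  sorted[9] = onXJ$transmissi  (last char: 'i')
  sorted[10] = ransmissionXJ$t  (last char: 't')
  sorted[11] = sionXJ$transmis  (last char: 's')
  sorted[12] = smissionXJ$tran  (last char: 'n')
  sorted[13] = ssionXJ$transmi  (last char: 'i')
  sorted[14] = transmissionXJ$  (last char: '$')
Last column: JXnrsmsoaitsni$
Original string S is at sorted index 14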